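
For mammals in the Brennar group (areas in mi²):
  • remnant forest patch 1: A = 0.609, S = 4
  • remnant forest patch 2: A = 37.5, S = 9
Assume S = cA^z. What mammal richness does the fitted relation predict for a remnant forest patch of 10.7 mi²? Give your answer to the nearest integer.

7

z = ln(9/4) / ln(37.5/0.609) = 0.8109 / 4.1203 = 0.1968
c = 4 / 0.609^0.1968 = 4 / 0.907 = 4.41
S₃ = 4.41 × 10.7^0.1968 = 4.41 × 1.594 ≈ 7.032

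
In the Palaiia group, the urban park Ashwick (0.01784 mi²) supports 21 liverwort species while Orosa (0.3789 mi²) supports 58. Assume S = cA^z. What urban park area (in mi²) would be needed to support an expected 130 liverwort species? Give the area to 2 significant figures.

z = ln(58/21) / ln(0.3789/0.01784) = 1.0159 / 3.0558 = 0.3325
c = 21 / 0.01784^0.3325 = 21 / 0.2622 = 80.08
A = (130/80.08)^(1/0.3325) ⇒ ln A = ln(1.623)/0.3325 = 1.4572
A = e^1.4572 ≈ 4.294 mi²

4.3 mi²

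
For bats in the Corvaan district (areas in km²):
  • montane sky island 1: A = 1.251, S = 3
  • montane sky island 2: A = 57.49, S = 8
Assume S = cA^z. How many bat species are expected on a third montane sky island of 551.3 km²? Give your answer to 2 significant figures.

z = ln(8/3) / ln(57.49/1.251) = 0.9808 / 3.8277 = 0.2562
c = 3 / 1.251^0.2562 = 3 / 1.059 = 2.833
S₃ = 2.833 × 551.3^0.2562 = 2.833 × 5.04 ≈ 14.28

14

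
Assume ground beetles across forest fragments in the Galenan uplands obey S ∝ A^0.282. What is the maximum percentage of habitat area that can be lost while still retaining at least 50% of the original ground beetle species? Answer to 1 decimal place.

Need (A_new/A_old)^0.282 = 0.5, so A_new/A_old = 0.5^(1/0.282) = 0.5^3.546
ln(A_new/A_old) = ln 0.5 / 0.282 = -0.6931 / 0.282 = -2.4580
A_new/A_old = e^-2.4580 ≈ 0.08561
Fraction that can be lost = 1 − 0.08561 = 0.9144

91.4%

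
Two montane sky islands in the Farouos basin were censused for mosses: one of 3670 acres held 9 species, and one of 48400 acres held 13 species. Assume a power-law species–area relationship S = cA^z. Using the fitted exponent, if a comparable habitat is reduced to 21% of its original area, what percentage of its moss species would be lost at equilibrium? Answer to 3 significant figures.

19.9%

z = ln(13/9) / ln(48400/3670) = 0.3677 / 2.5793 = 0.1426
S_new/S_old = (A_new/A_old)^z = 0.21^0.1426 = exp(0.1426 × -1.5606) = 0.8005
Fraction lost = 1 − 0.8005 = 0.1995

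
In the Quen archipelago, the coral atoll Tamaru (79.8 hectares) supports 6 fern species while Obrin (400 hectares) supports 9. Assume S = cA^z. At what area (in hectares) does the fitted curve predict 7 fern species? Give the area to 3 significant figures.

z = ln(9/6) / ln(400/79.8) = 0.4055 / 1.6119 = 0.2515
c = 6 / 79.8^0.2515 = 6 / 3.009 = 1.994
A = (7/1.994)^(1/0.2515) ⇒ ln A = ln(3.511)/0.2515 = 4.9924
A = e^4.9924 ≈ 147.3 hectares

147 hectares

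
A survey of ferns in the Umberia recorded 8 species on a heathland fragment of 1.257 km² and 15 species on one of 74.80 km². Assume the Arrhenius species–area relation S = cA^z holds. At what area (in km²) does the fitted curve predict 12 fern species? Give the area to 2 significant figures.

z = ln(15/8) / ln(74.8/1.257) = 0.6286 / 4.0861 = 0.1538
c = 8 / 1.257^0.1538 = 8 / 1.036 = 7.723
A = (12/7.723)^(1/0.1538) ⇒ ln A = ln(1.554)/0.1538 = 2.8643
A = e^2.8643 ≈ 17.54 km²

18 km²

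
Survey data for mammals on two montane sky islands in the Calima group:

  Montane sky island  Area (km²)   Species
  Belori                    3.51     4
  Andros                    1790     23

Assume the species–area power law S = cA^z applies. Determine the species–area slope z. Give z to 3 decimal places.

Taking logs: ln S = ln c + z ln A, so z = (ln S₂ − ln S₁)/(ln A₂ − ln A₁).
z = ln(23/4) / ln(1790/3.51) = ln(5.75) / ln(510) = 1.7492 / 6.2344 = 0.2806

0.281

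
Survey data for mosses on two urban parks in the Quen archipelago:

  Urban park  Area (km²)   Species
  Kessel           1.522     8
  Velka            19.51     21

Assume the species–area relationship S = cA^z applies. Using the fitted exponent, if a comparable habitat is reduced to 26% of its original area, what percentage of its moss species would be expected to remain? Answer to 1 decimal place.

60.1%

z = ln(21/8) / ln(19.51/1.522) = 0.9651 / 2.5509 = 0.3783
S_new/S_old = (A_new/A_old)^z = 0.26^0.3783 = exp(0.3783 × -1.3471) = 0.6007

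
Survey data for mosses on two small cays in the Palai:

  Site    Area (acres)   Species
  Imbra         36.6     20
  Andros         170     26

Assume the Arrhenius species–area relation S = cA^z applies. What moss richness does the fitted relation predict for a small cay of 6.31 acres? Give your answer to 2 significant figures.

15

z = ln(26/20) / ln(170/36.6) = 0.2624 / 1.5358 = 0.1708
c = 20 / 36.6^0.1708 = 20 / 1.85 = 10.81
S₃ = 10.81 × 6.31^0.1708 = 10.81 × 1.37 ≈ 14.81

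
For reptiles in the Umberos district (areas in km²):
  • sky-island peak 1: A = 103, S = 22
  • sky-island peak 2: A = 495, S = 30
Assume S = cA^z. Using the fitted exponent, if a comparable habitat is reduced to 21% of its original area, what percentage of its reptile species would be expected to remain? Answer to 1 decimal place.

z = ln(30/22) / ln(495/103) = 0.3102 / 1.5698 = 0.1976
S_new/S_old = (A_new/A_old)^z = 0.21^0.1976 = exp(0.1976 × -1.5606) = 0.7347

73.5%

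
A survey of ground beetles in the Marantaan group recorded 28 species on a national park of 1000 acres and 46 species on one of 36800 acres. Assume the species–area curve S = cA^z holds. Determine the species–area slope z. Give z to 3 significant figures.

Taking logs: ln S = ln c + z ln A, so z = (ln S₂ − ln S₁)/(ln A₂ − ln A₁).
z = ln(46/28) / ln(36800/1000) = ln(1.643) / ln(36.8) = 0.4964 / 3.6055 = 0.1377

0.138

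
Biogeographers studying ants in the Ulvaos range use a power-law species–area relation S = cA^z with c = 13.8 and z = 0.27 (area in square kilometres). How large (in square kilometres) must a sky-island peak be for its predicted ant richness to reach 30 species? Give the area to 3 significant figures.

17.7 square kilometres

30 = 13.8 × A^0.27  ⇒  A^0.27 = 30/13.8 = 2.174
ln A = ln(2.174) / 0.27 = 0.7765 / 0.27 = 2.8760
A = e^2.8760 ≈ 17.74 square kilometres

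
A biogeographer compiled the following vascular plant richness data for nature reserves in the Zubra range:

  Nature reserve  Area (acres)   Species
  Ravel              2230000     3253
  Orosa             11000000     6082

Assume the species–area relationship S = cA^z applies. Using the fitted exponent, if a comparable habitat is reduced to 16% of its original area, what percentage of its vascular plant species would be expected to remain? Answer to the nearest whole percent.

z = ln(6082/3253) / ln(11000000/2230000) = 0.6258 / 1.5959 = 0.3921
S_new/S_old = (A_new/A_old)^z = 0.16^0.3921 = exp(0.3921 × -1.8326) = 0.4875

49%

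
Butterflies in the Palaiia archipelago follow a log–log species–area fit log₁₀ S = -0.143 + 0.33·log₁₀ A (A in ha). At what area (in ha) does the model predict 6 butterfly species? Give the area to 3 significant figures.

6 = 0.7194 × A^0.33  ⇒  A^0.33 = 6/0.7194 = 8.34
ln A = ln(8.34) / 0.33 = 2.1210 / 0.33 = 6.4274
A = e^6.4274 ≈ 618.5 ha

619 ha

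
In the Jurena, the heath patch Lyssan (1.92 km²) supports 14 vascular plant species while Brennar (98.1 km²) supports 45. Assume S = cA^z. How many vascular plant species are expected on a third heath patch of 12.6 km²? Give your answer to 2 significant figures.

z = ln(45/14) / ln(98.1/1.92) = 1.1676 / 3.9337 = 0.2968
c = 14 / 1.92^0.2968 = 14 / 1.214 = 11.54
S₃ = 11.54 × 12.6^0.2968 = 11.54 × 2.121 ≈ 24.47

24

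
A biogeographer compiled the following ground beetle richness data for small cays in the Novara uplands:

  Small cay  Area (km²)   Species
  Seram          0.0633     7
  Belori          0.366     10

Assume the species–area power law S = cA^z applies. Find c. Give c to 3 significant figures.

z = ln(S₂/S₁) / ln(A₂/A₁) = ln(10/7) / ln(0.366/0.0633) = 0.3567 / 1.7547 = 0.2033
c = S₁ / A₁^z = 7 / 0.0633^0.2033 = 7 / 0.5707 = 12.27

12.3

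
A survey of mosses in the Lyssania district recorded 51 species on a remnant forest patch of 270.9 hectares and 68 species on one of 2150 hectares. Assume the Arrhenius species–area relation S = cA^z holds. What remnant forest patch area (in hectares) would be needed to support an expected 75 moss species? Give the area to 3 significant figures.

4350 hectares

z = ln(68/51) / ln(2150/270.9) = 0.2877 / 2.0715 = 0.1389
c = 51 / 270.9^0.1389 = 51 / 2.177 = 23.43
A = (75/23.43)^(1/0.1389) ⇒ ln A = ln(3.202)/0.1389 = 8.3787
A = e^8.3787 ≈ 4354 hectares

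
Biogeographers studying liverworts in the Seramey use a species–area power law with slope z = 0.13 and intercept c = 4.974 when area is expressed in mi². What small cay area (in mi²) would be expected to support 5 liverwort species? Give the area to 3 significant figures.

1.04 mi²

5 = 4.974 × A^0.13  ⇒  A^0.13 = 5/4.974 = 1.005
ln A = ln(1.005) / 0.13 = 0.0052 / 0.13 = 0.0401
A = e^0.0401 ≈ 1.041 mi²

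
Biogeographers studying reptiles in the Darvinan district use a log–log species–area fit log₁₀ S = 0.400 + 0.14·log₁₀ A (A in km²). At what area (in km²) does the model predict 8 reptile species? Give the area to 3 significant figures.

3920 km²

8 = 2.512 × A^0.14  ⇒  A^0.14 = 8/2.512 = 3.185
ln A = ln(3.185) / 0.14 = 1.1584 / 0.14 = 8.2743
A = e^8.2743 ≈ 3922 km²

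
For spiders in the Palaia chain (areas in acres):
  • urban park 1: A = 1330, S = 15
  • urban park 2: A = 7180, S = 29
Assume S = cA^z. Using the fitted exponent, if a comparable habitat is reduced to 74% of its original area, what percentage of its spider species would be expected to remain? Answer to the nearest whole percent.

89%

z = ln(29/15) / ln(7180/1330) = 0.6592 / 1.6861 = 0.3910
S_new/S_old = (A_new/A_old)^z = 0.74^0.3910 = exp(0.3910 × -0.3011) = 0.8889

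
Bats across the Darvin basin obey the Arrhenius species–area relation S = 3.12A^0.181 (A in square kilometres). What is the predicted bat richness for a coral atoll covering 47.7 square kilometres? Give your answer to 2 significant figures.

S = 3.12 × 47.7^0.181 = 3.12 × 2.013 ≈ 6.28

6.3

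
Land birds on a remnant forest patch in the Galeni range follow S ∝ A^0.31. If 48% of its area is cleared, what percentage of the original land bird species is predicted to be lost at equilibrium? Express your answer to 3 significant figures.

18.3%

S_new/S_old = (A_new/A_old)^z = 0.52^0.31
= exp(0.31 × ln 0.52) = exp(0.31 × -0.6539) = exp(-0.2027) ≈ 0.8165
Fraction lost = 1 − 0.8165 = 0.1835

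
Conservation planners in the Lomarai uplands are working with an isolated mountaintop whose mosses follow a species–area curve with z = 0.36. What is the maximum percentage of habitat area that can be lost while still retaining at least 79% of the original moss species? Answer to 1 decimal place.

48.0%

Need (A_new/A_old)^0.36 = 0.79, so A_new/A_old = 0.79^(1/0.36) = 0.79^2.778
ln(A_new/A_old) = ln 0.79 / 0.36 = -0.2357 / 0.36 = -0.6548
A_new/A_old = e^-0.6548 ≈ 0.5196
Fraction that can be lost = 1 − 0.5196 = 0.4804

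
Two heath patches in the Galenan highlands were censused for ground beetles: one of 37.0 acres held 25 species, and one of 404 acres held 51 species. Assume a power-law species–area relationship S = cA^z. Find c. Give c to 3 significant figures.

z = ln(S₂/S₁) / ln(A₂/A₁) = ln(51/25) / ln(404/37) = 0.7129 / 2.3905 = 0.2982
c = S₁ / A₁^z = 25 / 37^0.2982 = 25 / 2.936 = 8.516

8.52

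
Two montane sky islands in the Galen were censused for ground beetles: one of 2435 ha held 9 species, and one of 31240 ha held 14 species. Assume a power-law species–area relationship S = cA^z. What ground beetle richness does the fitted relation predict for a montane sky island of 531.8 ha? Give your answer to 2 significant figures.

z = ln(14/9) / ln(31240/2435) = 0.4418 / 2.5518 = 0.1731
c = 9 / 2435^0.1731 = 9 / 3.858 = 2.333
S₃ = 2.333 × 531.8^0.1731 = 2.333 × 2.965 ≈ 6.916

6.9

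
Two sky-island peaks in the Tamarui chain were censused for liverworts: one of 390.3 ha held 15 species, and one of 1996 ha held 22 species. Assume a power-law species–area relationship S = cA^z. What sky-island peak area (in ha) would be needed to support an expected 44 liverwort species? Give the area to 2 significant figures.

38000 ha

z = ln(22/15) / ln(1996/390.3) = 0.3830 / 1.6320 = 0.2347
c = 15 / 390.3^0.2347 = 15 / 4.056 = 3.698
A = (44/3.698)^(1/0.2347) ⇒ ln A = ln(11.9)/0.2347 = 10.5525
A = e^10.5525 ≈ 38273 ha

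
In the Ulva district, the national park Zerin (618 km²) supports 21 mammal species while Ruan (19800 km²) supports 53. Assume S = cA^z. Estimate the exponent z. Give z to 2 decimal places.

0.27

Taking logs: ln S = ln c + z ln A, so z = (ln S₂ − ln S₁)/(ln A₂ − ln A₁).
z = ln(53/21) / ln(19800/618) = ln(2.524) / ln(32.04) = 0.9258 / 3.4669 = 0.2670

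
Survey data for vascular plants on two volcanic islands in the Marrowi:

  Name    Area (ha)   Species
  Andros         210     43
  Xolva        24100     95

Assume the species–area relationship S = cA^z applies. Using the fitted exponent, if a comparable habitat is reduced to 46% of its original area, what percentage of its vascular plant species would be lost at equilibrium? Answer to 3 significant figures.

12.2%

z = ln(95/43) / ln(24100/210) = 0.7927 / 4.7429 = 0.1671
S_new/S_old = (A_new/A_old)^z = 0.46^0.1671 = exp(0.1671 × -0.7765) = 0.8783
Fraction lost = 1 − 0.8783 = 0.1217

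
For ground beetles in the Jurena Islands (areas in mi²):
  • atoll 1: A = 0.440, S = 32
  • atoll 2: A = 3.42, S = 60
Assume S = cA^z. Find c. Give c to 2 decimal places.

41.16

z = ln(S₂/S₁) / ln(A₂/A₁) = ln(60/32) / ln(3.42/0.44) = 0.6286 / 2.0506 = 0.3065
c = S₁ / A₁^z = 32 / 0.44^0.3065 = 32 / 0.7775 = 41.16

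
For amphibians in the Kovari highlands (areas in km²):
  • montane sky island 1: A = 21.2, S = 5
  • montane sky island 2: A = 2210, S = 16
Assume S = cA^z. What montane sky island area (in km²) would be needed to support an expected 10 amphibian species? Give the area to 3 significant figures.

338 km²

z = ln(16/5) / ln(2210/21.2) = 1.1632 / 4.6467 = 0.2503
c = 5 / 21.2^0.2503 = 5 / 2.148 = 2.328
A = (10/2.328)^(1/0.2503) ⇒ ln A = ln(4.296)/0.2503 = 5.8231
A = e^5.8231 ≈ 338 km²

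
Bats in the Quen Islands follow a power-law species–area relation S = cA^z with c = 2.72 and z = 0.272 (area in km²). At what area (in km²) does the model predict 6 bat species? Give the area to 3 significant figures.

18.3 km²

6 = 2.72 × A^0.272  ⇒  A^0.272 = 6/2.72 = 2.206
ln A = ln(2.206) / 0.272 = 0.7911 / 0.272 = 2.9086
A = e^2.9086 ≈ 18.33 km²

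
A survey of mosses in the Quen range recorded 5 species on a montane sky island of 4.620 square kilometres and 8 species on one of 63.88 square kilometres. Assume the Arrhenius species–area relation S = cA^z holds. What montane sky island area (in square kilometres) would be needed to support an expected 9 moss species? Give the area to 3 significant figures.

123 square kilometres

z = ln(8/5) / ln(63.88/4.62) = 0.4700 / 2.6266 = 0.1789
c = 5 / 4.62^0.1789 = 5 / 1.315 = 3.802
A = (9/3.802)^(1/0.1789) ⇒ ln A = ln(2.367)/0.1789 = 4.8152
A = e^4.8152 ≈ 123.4 square kilometres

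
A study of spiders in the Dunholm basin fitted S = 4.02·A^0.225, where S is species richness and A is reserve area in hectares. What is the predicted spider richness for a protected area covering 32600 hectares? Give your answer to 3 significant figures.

41.7

S = 4.02 × 32600^0.225
ln S = ln 4.02 + 0.225 × ln 32600 = 1.3913 + 0.225 × 10.3921 = 3.7295
S = e^3.7295 ≈ 41.66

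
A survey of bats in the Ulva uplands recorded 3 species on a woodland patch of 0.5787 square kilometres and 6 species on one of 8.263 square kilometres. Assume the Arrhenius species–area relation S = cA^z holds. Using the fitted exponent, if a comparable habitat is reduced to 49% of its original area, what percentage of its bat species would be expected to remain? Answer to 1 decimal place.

z = ln(6/3) / ln(8.263/0.5787) = 0.6931 / 2.6588 = 0.2607
S_new/S_old = (A_new/A_old)^z = 0.49^0.2607 = exp(0.2607 × -0.7133) = 0.8303

83.0%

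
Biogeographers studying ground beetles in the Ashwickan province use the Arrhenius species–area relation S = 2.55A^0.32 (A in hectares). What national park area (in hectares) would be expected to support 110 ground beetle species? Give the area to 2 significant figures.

130000 hectares

110 = 2.55 × A^0.32  ⇒  A^0.32 = 110/2.55 = 43.14
ln A = ln(43.14) / 0.32 = 3.7644 / 0.32 = 11.7637
A = e^11.7637 ≈ 128503 hectares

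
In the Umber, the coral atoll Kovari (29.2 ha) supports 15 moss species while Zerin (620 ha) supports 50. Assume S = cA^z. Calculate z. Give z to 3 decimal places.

0.394

Taking logs: ln S = ln c + z ln A, so z = (ln S₂ − ln S₁)/(ln A₂ − ln A₁).
z = ln(50/15) / ln(620/29.2) = ln(3.333) / ln(21.23) = 1.2040 / 3.0556 = 0.3940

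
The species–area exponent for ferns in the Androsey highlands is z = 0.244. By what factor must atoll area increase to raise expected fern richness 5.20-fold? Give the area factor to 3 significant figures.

(A₂/A₁)^0.244 = 5.2, so A₂/A₁ = 5.2^(1/0.244) = 5.2^4.098
ln(A₂/A₁) = ln 5.2 / 0.244 = 1.6487 / 0.244 = 6.7568
A₂/A₁ = e^6.7568 ≈ 859.9

860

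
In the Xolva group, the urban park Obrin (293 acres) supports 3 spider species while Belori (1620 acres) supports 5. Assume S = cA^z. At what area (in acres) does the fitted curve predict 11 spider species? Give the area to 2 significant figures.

z = ln(5/3) / ln(1620/293) = 0.5108 / 1.7100 = 0.2987
c = 3 / 293^0.2987 = 3 / 5.457 = 0.5498
A = (11/0.5498)^(1/0.2987) ⇒ ln A = ln(20.01)/0.2987 = 10.0296
A = e^10.0296 ≈ 22688 acres

23000 acres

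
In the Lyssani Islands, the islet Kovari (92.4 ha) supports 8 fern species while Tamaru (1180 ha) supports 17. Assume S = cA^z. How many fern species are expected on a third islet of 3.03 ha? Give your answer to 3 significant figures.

z = ln(17/8) / ln(1180/92.4) = 0.7538 / 2.5471 = 0.2959
c = 8 / 92.4^0.2959 = 8 / 3.817 = 2.096
S₃ = 2.096 × 3.03^0.2959 = 2.096 × 1.388 ≈ 2.91

2.91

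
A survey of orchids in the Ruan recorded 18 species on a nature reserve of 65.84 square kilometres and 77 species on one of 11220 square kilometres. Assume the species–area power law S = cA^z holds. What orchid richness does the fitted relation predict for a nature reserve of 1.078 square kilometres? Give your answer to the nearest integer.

z = ln(77/18) / ln(11220/65.84) = 1.4534 / 5.1382 = 0.2829
c = 18 / 65.84^0.2829 = 18 / 3.269 = 5.507
S₃ = 5.507 × 1.078^0.2829 = 5.507 × 1.021 ≈ 5.625

6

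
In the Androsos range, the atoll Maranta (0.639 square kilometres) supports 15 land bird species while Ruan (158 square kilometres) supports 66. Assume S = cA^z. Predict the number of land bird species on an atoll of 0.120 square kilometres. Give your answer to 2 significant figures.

z = ln(66/15) / ln(158/0.639) = 1.4816 / 5.5104 = 0.2689
c = 15 / 0.639^0.2689 = 15 / 0.8866 = 16.92
S₃ = 16.92 × 0.12^0.2689 = 16.92 × 0.5655 ≈ 9.568

9.6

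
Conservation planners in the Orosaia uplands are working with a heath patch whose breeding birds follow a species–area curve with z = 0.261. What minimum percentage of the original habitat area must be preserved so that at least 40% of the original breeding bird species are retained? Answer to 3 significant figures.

2.99%

Need (A_new/A_old)^0.261 = 0.4, so A_new/A_old = 0.4^(1/0.261) = 0.4^3.831
ln(A_new/A_old) = ln 0.4 / 0.261 = -0.9163 / 0.261 = -3.5107
A_new/A_old = e^-3.5107 ≈ 0.02988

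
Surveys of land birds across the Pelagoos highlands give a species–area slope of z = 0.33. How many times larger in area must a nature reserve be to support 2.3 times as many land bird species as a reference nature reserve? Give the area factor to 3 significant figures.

(A₂/A₁)^0.33 = 2.3, so A₂/A₁ = 2.3^(1/0.33) = 2.3^3.03
ln(A₂/A₁) = ln 2.3 / 0.33 = 0.8329 / 0.33 = 2.5240
A₂/A₁ = e^2.5240 ≈ 12.48

12.5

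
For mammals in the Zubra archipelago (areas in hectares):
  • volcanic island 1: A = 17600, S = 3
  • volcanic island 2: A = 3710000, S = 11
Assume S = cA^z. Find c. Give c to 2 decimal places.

0.28

z = ln(S₂/S₁) / ln(A₂/A₁) = ln(11/3) / ln(3710000/17600) = 1.2993 / 5.3509 = 0.2428
c = S₁ / A₁^z = 3 / 17600^0.2428 = 3 / 10.74 = 0.2794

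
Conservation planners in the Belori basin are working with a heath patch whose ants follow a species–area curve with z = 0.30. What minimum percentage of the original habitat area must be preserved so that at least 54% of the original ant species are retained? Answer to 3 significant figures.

12.8%

Need (A_new/A_old)^0.3 = 0.54, so A_new/A_old = 0.54^(1/0.3) = 0.54^3.333
ln(A_new/A_old) = ln 0.54 / 0.3 = -0.6162 / 0.3 = -2.0540
A_new/A_old = e^-2.0540 ≈ 0.1282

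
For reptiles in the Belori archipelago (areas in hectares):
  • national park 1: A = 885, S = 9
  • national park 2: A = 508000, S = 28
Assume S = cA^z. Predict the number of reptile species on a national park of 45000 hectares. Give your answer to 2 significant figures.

z = ln(28/9) / ln(508000/885) = 1.1350 / 6.3526 = 0.1787
c = 9 / 885^0.1787 = 9 / 3.361 = 2.678
S₃ = 2.678 × 45000^0.1787 = 2.678 × 6.782 ≈ 18.16

18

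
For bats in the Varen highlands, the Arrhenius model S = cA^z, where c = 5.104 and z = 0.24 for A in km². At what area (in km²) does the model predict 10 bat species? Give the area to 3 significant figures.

16.5 km²

10 = 5.104 × A^0.24  ⇒  A^0.24 = 10/5.104 = 1.959
ln A = ln(1.959) / 0.24 = 0.6726 / 0.24 = 2.8023
A = e^2.8023 ≈ 16.48 km²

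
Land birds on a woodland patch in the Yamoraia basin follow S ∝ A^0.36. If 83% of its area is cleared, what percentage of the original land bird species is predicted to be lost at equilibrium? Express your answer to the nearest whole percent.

47%

S_new/S_old = (A_new/A_old)^z = 0.17^0.36
= exp(0.36 × ln 0.17) = exp(0.36 × -1.7720) = exp(-0.6379) ≈ 0.5284
Fraction lost = 1 − 0.5284 = 0.4716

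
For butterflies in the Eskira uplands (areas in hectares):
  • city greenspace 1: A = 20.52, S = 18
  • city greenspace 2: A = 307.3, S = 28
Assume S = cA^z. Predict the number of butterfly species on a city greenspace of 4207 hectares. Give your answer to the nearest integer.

43

z = ln(28/18) / ln(307.3/20.52) = 0.4418 / 2.7064 = 0.1633
c = 18 / 20.52^0.1633 = 18 / 1.638 = 10.99
S₃ = 10.99 × 4207^0.1633 = 10.99 × 3.905 ≈ 42.92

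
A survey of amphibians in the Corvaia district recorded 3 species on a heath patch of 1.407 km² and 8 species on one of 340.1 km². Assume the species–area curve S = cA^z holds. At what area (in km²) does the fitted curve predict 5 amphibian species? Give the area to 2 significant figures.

z = ln(8/3) / ln(340.1/1.407) = 0.9808 / 5.4878 = 0.1787
c = 3 / 1.407^0.1787 = 3 / 1.063 = 2.822
A = (5/2.822)^(1/0.1787) ⇒ ln A = ln(1.772)/0.1787 = 3.1996
A = e^3.1996 ≈ 24.52 km²

25 km²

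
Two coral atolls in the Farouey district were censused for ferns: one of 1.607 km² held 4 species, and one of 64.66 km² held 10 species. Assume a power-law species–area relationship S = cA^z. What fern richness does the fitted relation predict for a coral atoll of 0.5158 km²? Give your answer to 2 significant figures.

z = ln(10/4) / ln(64.66/1.607) = 0.9163 / 3.6948 = 0.2480
c = 4 / 1.607^0.2480 = 4 / 1.125 = 3.556
S₃ = 3.556 × 0.5158^0.2480 = 3.556 × 0.8486 ≈ 3.018

3.0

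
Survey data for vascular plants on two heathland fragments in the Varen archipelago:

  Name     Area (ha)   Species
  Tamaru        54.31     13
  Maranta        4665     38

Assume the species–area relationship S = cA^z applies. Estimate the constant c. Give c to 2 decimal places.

4.97

z = ln(S₂/S₁) / ln(A₂/A₁) = ln(38/13) / ln(4665/54.31) = 1.0726 / 4.4531 = 0.2409
c = S₁ / A₁^z = 13 / 54.31^0.2409 = 13 / 2.617 = 4.967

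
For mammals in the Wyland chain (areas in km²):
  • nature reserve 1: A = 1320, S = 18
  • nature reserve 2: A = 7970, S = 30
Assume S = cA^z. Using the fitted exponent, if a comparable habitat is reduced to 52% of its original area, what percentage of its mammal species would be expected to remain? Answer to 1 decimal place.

83.0%

z = ln(30/18) / ln(7970/1320) = 0.5108 / 1.7981 = 0.2841
S_new/S_old = (A_new/A_old)^z = 0.52^0.2841 = exp(0.2841 × -0.6539) = 0.8305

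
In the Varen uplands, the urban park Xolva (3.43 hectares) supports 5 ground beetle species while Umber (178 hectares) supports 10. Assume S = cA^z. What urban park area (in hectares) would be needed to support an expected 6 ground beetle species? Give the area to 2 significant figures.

z = ln(10/5) / ln(178/3.43) = 0.6931 / 3.9492 = 0.1755
c = 5 / 3.43^0.1755 = 5 / 1.242 = 4.027
A = (6/4.027)^(1/0.1755) ⇒ ln A = ln(1.49)/0.1755 = 2.2713
A = e^2.2713 ≈ 9.692 hectares

9.7 hectares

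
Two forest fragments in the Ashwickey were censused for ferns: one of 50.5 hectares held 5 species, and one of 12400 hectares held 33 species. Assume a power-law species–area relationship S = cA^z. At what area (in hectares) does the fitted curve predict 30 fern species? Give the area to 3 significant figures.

z = ln(33/5) / ln(12400/50.5) = 1.8871 / 5.5035 = 0.3429
c = 5 / 50.5^0.3429 = 5 / 3.837 = 1.303
A = (30/1.303)^(1/0.3429) ⇒ ln A = ln(23.02)/0.3429 = 9.1475
A = e^9.1475 ≈ 9391 hectares

9390 hectares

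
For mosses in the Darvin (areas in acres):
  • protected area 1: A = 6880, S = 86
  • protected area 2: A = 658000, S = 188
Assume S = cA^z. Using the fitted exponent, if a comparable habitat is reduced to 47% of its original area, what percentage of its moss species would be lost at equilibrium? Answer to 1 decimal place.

12.1%

z = ln(188/86) / ln(658000/6880) = 0.7821 / 4.5606 = 0.1715
S_new/S_old = (A_new/A_old)^z = 0.47^0.1715 = exp(0.1715 × -0.7550) = 0.8786
Fraction lost = 1 − 0.8786 = 0.1214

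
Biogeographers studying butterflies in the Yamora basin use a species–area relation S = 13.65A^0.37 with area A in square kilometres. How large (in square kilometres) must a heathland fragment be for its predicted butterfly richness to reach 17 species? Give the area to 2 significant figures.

17 = 13.65 × A^0.37  ⇒  A^0.37 = 17/13.65 = 1.245
ln A = ln(1.245) / 0.37 = 0.2195 / 0.37 = 0.5932
A = e^0.5932 ≈ 1.81 square kilometres

1.8 square kilometres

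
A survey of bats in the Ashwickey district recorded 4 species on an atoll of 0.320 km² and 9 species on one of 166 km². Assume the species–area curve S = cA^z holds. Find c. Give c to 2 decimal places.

z = ln(S₂/S₁) / ln(A₂/A₁) = ln(9/4) / ln(166/0.32) = 0.8109 / 6.2514 = 0.1297
c = S₁ / A₁^z = 4 / 0.32^0.1297 = 4 / 0.8626 = 4.637

4.64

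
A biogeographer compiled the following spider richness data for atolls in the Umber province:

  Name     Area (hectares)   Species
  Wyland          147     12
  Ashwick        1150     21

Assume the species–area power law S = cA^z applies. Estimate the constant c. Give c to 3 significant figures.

3.09

z = ln(S₂/S₁) / ln(A₂/A₁) = ln(21/12) / ln(1150/147) = 0.5596 / 2.0571 = 0.2720
c = S₁ / A₁^z = 12 / 147^0.2720 = 12 / 3.887 = 3.087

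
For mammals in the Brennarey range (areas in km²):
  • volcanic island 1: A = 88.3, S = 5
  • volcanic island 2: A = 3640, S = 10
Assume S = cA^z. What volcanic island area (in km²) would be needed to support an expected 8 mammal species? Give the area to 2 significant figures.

z = ln(10/5) / ln(3640/88.3) = 0.6931 / 3.7190 = 0.1864
c = 5 / 88.3^0.1864 = 5 / 2.305 = 2.169
A = (8/2.169)^(1/0.1864) ⇒ ln A = ln(3.688)/0.1864 = 7.0025
A = e^7.0025 ≈ 1099 km²

1100 km²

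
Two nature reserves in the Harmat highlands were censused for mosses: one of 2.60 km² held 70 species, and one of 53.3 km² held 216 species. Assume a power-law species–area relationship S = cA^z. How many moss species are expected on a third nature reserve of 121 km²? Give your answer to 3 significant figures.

293

z = ln(216/70) / ln(53.3/2.6) = 1.1268 / 3.0204 = 0.3731
c = 70 / 2.6^0.3731 = 70 / 1.428 = 49.01
S₃ = 49.01 × 121^0.3731 = 49.01 × 5.984 ≈ 293.3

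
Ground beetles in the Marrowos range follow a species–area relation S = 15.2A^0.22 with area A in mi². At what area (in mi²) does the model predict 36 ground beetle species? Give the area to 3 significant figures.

36 = 15.2 × A^0.22  ⇒  A^0.22 = 36/15.2 = 2.368
ln A = ln(2.368) / 0.22 = 0.8622 / 0.22 = 3.9192
A = e^3.9192 ≈ 50.36 mi²

50.4 mi²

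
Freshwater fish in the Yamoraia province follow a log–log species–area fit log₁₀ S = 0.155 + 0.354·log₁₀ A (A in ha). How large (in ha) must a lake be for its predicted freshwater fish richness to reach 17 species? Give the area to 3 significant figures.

1090 ha

17 = 1.429 × A^0.354  ⇒  A^0.354 = 17/1.429 = 11.9
ln A = ln(11.9) / 0.354 = 2.4763 / 0.354 = 6.9952
A = e^6.9952 ≈ 1091 ha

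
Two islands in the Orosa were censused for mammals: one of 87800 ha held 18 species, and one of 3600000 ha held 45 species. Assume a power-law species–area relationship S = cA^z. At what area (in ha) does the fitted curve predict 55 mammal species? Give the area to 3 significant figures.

z = ln(45/18) / ln(3600000/87800) = 0.9163 / 3.7136 = 0.2467
c = 18 / 87800^0.2467 = 18 / 16.59 = 1.085
A = (55/1.085)^(1/0.2467) ⇒ ln A = ln(50.68)/0.2467 = 15.9097
A = e^15.9097 ≈ 8119191 ha

8120000 ha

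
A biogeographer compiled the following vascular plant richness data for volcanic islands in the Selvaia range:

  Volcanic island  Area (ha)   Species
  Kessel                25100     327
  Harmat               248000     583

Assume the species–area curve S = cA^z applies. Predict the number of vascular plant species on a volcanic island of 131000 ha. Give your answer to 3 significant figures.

496

z = ln(583/327) / ln(248000/25100) = 0.5782 / 2.2906 = 0.2524
c = 327 / 25100^0.2524 = 327 / 12.9 = 25.35
S₃ = 25.35 × 131000^0.2524 = 25.35 × 19.58 ≈ 496.2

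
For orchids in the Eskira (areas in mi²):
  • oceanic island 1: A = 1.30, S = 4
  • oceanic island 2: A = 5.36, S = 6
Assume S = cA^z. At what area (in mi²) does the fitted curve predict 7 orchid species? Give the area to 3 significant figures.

z = ln(6/4) / ln(5.36/1.3) = 0.4055 / 1.4166 = 0.2862
c = 4 / 1.3^0.2862 = 4 / 1.078 = 3.711
A = (7/3.711)^(1/0.2862) ⇒ ln A = ln(1.886)/0.2862 = 2.2175
A = e^2.2175 ≈ 9.185 mi²

9.18 mi²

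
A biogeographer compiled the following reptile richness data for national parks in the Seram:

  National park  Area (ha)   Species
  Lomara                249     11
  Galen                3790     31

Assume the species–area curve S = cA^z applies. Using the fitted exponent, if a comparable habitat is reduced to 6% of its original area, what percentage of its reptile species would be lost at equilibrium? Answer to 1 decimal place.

z = ln(31/11) / ln(3790/249) = 1.0361 / 2.7227 = 0.3805
S_new/S_old = (A_new/A_old)^z = 0.06^0.3805 = exp(0.3805 × -2.8134) = 0.3428
Fraction lost = 1 − 0.3428 = 0.6572

65.7%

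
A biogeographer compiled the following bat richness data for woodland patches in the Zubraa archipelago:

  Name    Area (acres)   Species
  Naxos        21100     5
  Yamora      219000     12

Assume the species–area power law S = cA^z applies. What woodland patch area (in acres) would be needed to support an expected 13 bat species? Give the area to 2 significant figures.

z = ln(12/5) / ln(219000/21100) = 0.8755 / 2.3398 = 0.3742
c = 5 / 21100^0.3742 = 5 / 41.49 = 0.1205
A = (13/0.1205)^(1/0.3742) ⇒ ln A = ln(107.9)/0.3742 = 12.5108
A = e^12.5108 ≈ 271238 acres

270000 acres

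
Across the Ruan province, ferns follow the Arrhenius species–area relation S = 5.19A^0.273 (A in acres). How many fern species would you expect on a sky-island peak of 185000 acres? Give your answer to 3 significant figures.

S = 5.19 × 185000^0.273
ln S = ln 5.19 + 0.273 × ln 185000 = 1.6467 + 0.273 × 12.1281 = 4.9577
S = e^4.9577 ≈ 142.3

142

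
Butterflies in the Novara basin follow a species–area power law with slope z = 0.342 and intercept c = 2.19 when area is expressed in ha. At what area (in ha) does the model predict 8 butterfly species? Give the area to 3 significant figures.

8 = 2.19 × A^0.342  ⇒  A^0.342 = 8/2.19 = 3.653
ln A = ln(3.653) / 0.342 = 1.2955 / 0.342 = 3.7881
A = e^3.7881 ≈ 44.17 ha

44.2 ha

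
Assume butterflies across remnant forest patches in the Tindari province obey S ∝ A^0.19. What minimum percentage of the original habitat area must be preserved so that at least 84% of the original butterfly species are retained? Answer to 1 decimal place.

39.9%

Need (A_new/A_old)^0.19 = 0.84, so A_new/A_old = 0.84^(1/0.19) = 0.84^5.263
ln(A_new/A_old) = ln 0.84 / 0.19 = -0.1744 / 0.19 = -0.9176
A_new/A_old = e^-0.9176 ≈ 0.3995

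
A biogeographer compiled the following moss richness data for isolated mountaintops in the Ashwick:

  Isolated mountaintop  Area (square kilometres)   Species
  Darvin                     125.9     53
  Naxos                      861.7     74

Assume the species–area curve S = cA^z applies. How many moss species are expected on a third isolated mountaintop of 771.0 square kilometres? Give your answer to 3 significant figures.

z = ln(74/53) / ln(861.7/125.9) = 0.3338 / 1.9234 = 0.1735
c = 53 / 125.9^0.1735 = 53 / 2.314 = 22.9
S₃ = 22.9 × 771^0.1735 = 22.9 × 3.17 ≈ 72.59

72.6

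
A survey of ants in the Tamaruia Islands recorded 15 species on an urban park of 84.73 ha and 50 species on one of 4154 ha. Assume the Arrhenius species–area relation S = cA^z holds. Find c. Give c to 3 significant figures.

3.80

z = ln(S₂/S₁) / ln(A₂/A₁) = ln(50/15) / ln(4154/84.73) = 1.2040 / 3.8924 = 0.3093
c = S₁ / A₁^z = 15 / 84.73^0.3093 = 15 / 3.948 = 3.799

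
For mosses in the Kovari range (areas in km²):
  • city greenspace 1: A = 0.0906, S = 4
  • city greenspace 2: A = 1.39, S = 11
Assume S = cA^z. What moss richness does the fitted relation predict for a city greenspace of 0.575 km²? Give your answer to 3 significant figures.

z = ln(11/4) / ln(1.39/0.0906) = 1.0116 / 2.7306 = 0.3705
c = 4 / 0.0906^0.3705 = 4 / 0.4108 = 9.737
S₃ = 9.737 × 0.575^0.3705 = 9.737 × 0.8146 ≈ 7.932

7.93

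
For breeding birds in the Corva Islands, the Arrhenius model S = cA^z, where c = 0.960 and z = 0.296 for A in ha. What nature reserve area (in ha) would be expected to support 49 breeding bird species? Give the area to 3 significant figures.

49 = 0.96 × A^0.296  ⇒  A^0.296 = 49/0.96 = 51.04
ln A = ln(51.04) / 0.296 = 3.9326 / 0.296 = 13.2860
A = e^13.2860 ≈ 588866 ha

589000 ha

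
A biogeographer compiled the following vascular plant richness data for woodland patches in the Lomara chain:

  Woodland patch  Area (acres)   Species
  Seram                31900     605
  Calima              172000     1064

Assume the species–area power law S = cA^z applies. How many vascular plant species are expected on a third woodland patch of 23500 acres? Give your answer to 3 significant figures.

z = ln(1064/605) / ln(172000/31900) = 0.5646 / 1.6849 = 0.3351
c = 605 / 31900^0.3351 = 605 / 32.29 = 18.73
S₃ = 18.73 × 23500^0.3351 = 18.73 × 29.15 ≈ 546.1

546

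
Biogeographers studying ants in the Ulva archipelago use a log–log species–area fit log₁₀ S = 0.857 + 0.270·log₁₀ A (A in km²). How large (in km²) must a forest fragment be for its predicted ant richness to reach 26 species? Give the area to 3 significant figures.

117 km²

26 = 7.194 × A^0.27  ⇒  A^0.27 = 26/7.194 = 3.614
ln A = ln(3.614) / 0.27 = 1.2848 / 0.27 = 4.7584
A = e^4.7584 ≈ 116.6 km²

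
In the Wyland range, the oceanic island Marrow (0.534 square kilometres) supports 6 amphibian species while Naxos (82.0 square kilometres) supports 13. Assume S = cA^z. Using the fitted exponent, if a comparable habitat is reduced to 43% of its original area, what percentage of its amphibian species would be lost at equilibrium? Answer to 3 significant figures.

z = ln(13/6) / ln(82/0.534) = 0.7732 / 5.0341 = 0.1536
S_new/S_old = (A_new/A_old)^z = 0.43^0.1536 = exp(0.1536 × -0.8440) = 0.8784
Fraction lost = 1 − 0.8784 = 0.1216

12.2%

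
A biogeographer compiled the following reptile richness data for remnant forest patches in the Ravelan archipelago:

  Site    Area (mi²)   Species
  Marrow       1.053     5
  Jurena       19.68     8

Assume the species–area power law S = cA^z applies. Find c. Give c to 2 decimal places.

z = ln(S₂/S₁) / ln(A₂/A₁) = ln(8/5) / ln(19.68/1.053) = 0.4700 / 2.9280 = 0.1605
c = S₁ / A₁^z = 5 / 1.053^0.1605 = 5 / 1.008 = 4.959

4.96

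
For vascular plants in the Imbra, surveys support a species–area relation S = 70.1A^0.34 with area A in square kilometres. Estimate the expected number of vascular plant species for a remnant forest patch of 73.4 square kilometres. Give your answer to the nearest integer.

302 species

S = 70.1 × 73.4^0.34
ln S = ln 70.1 + 0.34 × ln 73.4 = 4.2499 + 0.34 × 4.2959 = 5.7105
S = e^5.7105 ≈ 302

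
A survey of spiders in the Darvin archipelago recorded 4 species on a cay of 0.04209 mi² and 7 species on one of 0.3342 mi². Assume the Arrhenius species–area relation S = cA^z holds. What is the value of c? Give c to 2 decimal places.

9.41

z = ln(S₂/S₁) / ln(A₂/A₁) = ln(7/4) / ln(0.3342/0.04209) = 0.5596 / 2.0719 = 0.2701
c = S₁ / A₁^z = 4 / 0.04209^0.2701 = 4 / 0.425 = 9.412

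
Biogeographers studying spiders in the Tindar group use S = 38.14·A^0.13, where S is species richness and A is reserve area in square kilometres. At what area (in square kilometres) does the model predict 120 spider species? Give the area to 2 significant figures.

120 = 38.14 × A^0.13  ⇒  A^0.13 = 120/38.14 = 3.146
ln A = ln(3.146) / 0.13 = 1.1462 / 0.13 = 8.8171
A = e^8.8171 ≈ 6749 square kilometres

6700 square kilometres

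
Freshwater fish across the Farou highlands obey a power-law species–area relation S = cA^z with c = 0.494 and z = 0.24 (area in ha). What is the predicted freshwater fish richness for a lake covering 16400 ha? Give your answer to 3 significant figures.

5.07

S = 0.494 × 16400^0.24
ln S = ln 0.494 + 0.24 × ln 16400 = -0.7052 + 0.24 × 9.7050 = 1.6240
S = e^1.6240 ≈ 5.073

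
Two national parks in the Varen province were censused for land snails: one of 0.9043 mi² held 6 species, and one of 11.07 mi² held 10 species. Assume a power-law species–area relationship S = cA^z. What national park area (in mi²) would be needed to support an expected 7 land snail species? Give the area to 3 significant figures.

1.93 mi²

z = ln(10/6) / ln(11.07/0.9043) = 0.5108 / 2.5048 = 0.2039
c = 6 / 0.9043^0.2039 = 6 / 0.9797 = 6.124
A = (7/6.124)^(1/0.2039) ⇒ ln A = ln(1.143)/0.2039 = 0.6553
A = e^0.6553 ≈ 1.926 mi²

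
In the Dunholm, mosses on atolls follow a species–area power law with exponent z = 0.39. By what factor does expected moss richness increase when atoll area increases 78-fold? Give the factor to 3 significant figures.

S₂/S₁ = (A₂/A₁)^z = 78^0.39
ln(S₂/S₁) = 0.39 × ln 78 = 0.39 × 4.3567 = 1.6991
S₂/S₁ = e^1.6991 ≈ 5.469

5.47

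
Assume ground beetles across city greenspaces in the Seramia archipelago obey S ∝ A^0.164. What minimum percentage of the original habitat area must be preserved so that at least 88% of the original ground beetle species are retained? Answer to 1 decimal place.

Need (A_new/A_old)^0.164 = 0.88, so A_new/A_old = 0.88^(1/0.164) = 0.88^6.098
ln(A_new/A_old) = ln 0.88 / 0.164 = -0.1278 / 0.164 = -0.7795
A_new/A_old = e^-0.7795 ≈ 0.4586

45.9%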